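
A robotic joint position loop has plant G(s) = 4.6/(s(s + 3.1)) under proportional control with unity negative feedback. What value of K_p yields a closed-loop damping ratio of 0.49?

Closed-loop characteristic equation: s² + 3.1s + K_p·4.6 = 0.
So ω_n = √(4.6K_p) and 2ζω_n = 3.1, giving ζ = 3.1/(2√(4.6K_p)).
Setting ζ = 0.49: √(4.6K_p) = 3.1/(2·0.49) = 3.163, so K_p = 10.01/4.6 = 2.18.

K_p = 2.18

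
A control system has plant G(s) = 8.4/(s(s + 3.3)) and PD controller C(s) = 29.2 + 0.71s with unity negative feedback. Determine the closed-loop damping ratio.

ζ = 0.296

Forward path: (29.2 + 0.71s)·8.4/(s(s+3.3)). The closed-loop characteristic equation is s² + (3.3 + 8.4·0.71)s + 8.4·29.2 = 0.
That is s² + 9.264s + 245.3 = 0, so ω_n = 15.66 rad/s and ζ = 9.264/(2·15.66) = 0.2958.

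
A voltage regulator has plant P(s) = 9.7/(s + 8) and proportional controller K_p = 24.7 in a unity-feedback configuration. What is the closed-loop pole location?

Closed-loop transfer function: T(s) = K_p·P(s)/(1 + K_p·P(s)) = 239.6/(s + 8 + 239.6) = 239.6/(s + 247.6).
The closed-loop pole is at s = −247.6.

s = -247.6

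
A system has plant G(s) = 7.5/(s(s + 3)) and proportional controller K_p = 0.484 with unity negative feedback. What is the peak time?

The closed-loop denominator s² + 3s + 3.63 gives ω_n = √3.63 = 1.905 and ζ = 3/(2ω_n) = 0.7873.
Damped frequency ω_d = ω_n√(1−ζ²) = 1.175 rad/s, so peak time T_p = π/ω_d = 2.67 s.

T_p = 2.67 s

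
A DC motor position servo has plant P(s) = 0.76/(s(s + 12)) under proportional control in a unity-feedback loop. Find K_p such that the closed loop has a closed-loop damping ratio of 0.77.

K_p = 79.9

Closed-loop characteristic equation: s² + 12s + K_p·0.76 = 0.
So ω_n = √(0.76K_p) and 2ζω_n = 12, giving ζ = 12/(2√(0.76K_p)).
Setting ζ = 0.77: √(0.76K_p) = 12/(2·0.77) = 7.792, so K_p = 60.72/0.76 = 79.9.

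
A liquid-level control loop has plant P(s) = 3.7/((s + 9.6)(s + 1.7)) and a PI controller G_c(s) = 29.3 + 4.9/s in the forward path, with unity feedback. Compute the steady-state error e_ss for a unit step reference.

The open loop G_c(s)P(s) has a pole at the origin (type 1), so the static position error constant is infinite and e_ss = 1/(1+∞) = 0.

0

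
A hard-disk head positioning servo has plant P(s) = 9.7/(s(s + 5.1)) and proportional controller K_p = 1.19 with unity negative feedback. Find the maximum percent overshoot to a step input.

2.82%

From 1 + K_pP(s) = 0: s² + 5.1s + 11.54 = 0 ⇒ ω_n = 3.397, ζ = 0.7506.
%OS = 100·exp(−πζ/√(1−ζ²)) = 100·exp(−π·0.7506/√0.4367) = 2.82%.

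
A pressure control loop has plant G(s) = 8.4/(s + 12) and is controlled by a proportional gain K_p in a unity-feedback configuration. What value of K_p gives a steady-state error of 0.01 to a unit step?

K_p = 141

The loop is type 0, so e_ss(step) = 1/(1 + K_pos) with K_pos = K_p·G(0).
G(0) = 0.7. Require 1/(1 + K_p·0.7) = 0.01, so 1 + 0.7·K_p = 100.
K_p = (100 − 1)/0.7 = 141.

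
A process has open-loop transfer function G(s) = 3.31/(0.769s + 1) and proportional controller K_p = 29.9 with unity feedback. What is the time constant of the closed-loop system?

τ = 0.00769 s

Closed loop: T(s) = K_p·G/(1+K_p·G) = 98.97/(0.769s + 1 + 98.97), with pole at s = −(1 + 98.97)/0.769 = −130.
Closed-loop time constant τ = 1/130 = 0.00769 s.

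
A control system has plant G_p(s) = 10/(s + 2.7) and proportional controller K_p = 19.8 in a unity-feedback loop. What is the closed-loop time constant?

Closed-loop transfer function: T(s) = K_p·G_p(s)/(1 + K_p·G_p(s)) = 198/(s + 2.7 + 198) = 198/(s + 200.7).
Time constant τ = 1/200.7 = 0.00498 s.

τ = 0.00498 s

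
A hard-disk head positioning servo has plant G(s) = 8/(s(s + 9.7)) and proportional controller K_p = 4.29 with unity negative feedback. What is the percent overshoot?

0.969%

Closed-loop characteristic equation: s² + 9.7s + 34.32 = 0, so ω_n = 5.858 rad/s and ζ = 9.7/(2·5.858) = 0.8279.
%OS = 100·exp(−πζ/√(1−ζ²)) = 100·exp(−π·0.8279/√0.3146) = 0.969%.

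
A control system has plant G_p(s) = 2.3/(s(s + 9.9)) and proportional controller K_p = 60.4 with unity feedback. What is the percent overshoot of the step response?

23.4%

From 1 + K_pG_p(s) = 0: s² + 9.9s + 138.9 = 0 ⇒ ω_n = 11.79, ζ = 0.42.
%OS = 100·exp(−πζ/√(1−ζ²)) = 100·exp(−π·0.42/√0.8236) = 23.4%.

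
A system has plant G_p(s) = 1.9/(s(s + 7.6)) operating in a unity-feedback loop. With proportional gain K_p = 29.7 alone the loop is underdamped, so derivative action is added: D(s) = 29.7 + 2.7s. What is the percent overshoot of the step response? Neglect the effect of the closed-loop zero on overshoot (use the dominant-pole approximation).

Forward path: (29.7 + 2.7s)·1.9/(s(s+7.6)). The closed-loop characteristic equation is s² + (7.6 + 1.9·2.7)s + 1.9·29.7 = 0.
That is s² + 12.73s + 56.43 = 0, so ω_n = 7.512 rad/s and ζ = 12.73/(2·7.512) = 0.8473.
%OS = 100·exp(−πζ/√(1−ζ²)) = 0.666%.

0.666%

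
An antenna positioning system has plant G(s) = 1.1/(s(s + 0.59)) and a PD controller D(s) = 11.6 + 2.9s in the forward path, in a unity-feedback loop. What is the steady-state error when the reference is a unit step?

The open loop D(s)G(s) has a pole at the origin (type 1), so the static position error constant is infinite and e_ss = 1/(1+∞) = 0.

0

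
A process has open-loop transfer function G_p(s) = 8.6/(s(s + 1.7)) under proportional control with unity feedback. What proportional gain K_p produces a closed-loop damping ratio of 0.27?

K_p = 1.15

Closed-loop characteristic equation: s² + 1.7s + K_p·8.6 = 0.
So ω_n = √(8.6K_p) and 2ζω_n = 1.7, giving ζ = 1.7/(2√(8.6K_p)).
Setting ζ = 0.27: √(8.6K_p) = 1.7/(2·0.27) = 3.148, so K_p = 9.911/8.6 = 1.15.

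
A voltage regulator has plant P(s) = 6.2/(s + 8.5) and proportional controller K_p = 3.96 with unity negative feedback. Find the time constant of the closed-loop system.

τ = 0.0303 s

Closed-loop transfer function: T(s) = K_p·P(s)/(1 + K_p·P(s)) = 24.55/(s + 8.5 + 24.55) = 24.55/(s + 33.05).
Time constant τ = 1/33.05 = 0.0303 s.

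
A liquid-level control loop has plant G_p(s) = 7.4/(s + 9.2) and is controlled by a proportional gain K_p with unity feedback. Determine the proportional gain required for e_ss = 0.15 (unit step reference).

Steady-state error for a unit step on this type-0 loop is 1/(1 + K_p·G_p(0)).
G_p(0) = 0.8043. Require 1/(1 + K_p·0.8043) = 0.15, so 1 + 0.8043·K_p = 6.667.
K_p = (6.667 − 1)/0.8043 = 7.05.

K_p = 7.05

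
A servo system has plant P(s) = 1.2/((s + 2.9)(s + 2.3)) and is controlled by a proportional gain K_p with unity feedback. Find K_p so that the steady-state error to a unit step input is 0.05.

The loop is type 0, so e_ss(step) = 1/(1 + K_pos) with K_pos = K_p·P(0).
P(0) = 0.1799. Require 1/(1 + K_p·0.1799) = 0.05, so 1 + 0.1799·K_p = 20.
K_p = (20 − 1)/0.1799 = 106.

K_p = 106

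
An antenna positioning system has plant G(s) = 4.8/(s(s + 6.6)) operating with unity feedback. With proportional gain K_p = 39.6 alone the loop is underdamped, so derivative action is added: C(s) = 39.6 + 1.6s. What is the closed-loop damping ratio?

ζ = 0.518

Forward path: (39.6 + 1.6s)·4.8/(s(s+6.6)). The closed-loop characteristic equation is s² + (6.6 + 4.8·1.6)s + 4.8·39.6 = 0.
That is s² + 14.28s + 190.1 = 0, so ω_n = 13.79 rad/s and ζ = 14.28/(2·13.79) = 0.5179.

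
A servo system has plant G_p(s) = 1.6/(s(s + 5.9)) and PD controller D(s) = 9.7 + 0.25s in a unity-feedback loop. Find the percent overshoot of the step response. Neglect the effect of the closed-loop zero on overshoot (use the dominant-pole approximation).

Forward path: (9.7 + 0.25s)·1.6/(s(s+5.9)). The closed-loop characteristic equation is s² + (5.9 + 1.6·0.25)s + 1.6·9.7 = 0.
That is s² + 6.3s + 15.52 = 0, so ω_n = 3.94 rad/s and ζ = 6.3/(2·3.94) = 0.7996.
%OS = 100·exp(−πζ/√(1−ζ²)) = 1.53%.

1.53%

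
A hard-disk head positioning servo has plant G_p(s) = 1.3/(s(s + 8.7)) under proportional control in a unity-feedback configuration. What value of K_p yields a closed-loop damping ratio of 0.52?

K_p = 53.8

Closed-loop characteristic equation: s² + 8.7s + K_p·1.3 = 0.
So ω_n = √(1.3K_p) and 2ζω_n = 8.7, giving ζ = 8.7/(2√(1.3K_p)).
Setting ζ = 0.52: √(1.3K_p) = 8.7/(2·0.52) = 8.365, so K_p = 69.98/1.3 = 53.8.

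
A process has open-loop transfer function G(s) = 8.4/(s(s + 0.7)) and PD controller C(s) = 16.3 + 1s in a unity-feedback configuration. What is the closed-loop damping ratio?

Forward path: (16.3 + 1s)·8.4/(s(s+0.7)). The closed-loop characteristic equation is s² + (0.7 + 8.4·1)s + 8.4·16.3 = 0.
That is s² + 9.1s + 136.9 = 0, so ω_n = 11.7 rad/s and ζ = 9.1/(2·11.7) = 0.3888.

ζ = 0.389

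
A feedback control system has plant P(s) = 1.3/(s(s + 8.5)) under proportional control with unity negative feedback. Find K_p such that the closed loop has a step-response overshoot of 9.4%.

K_p = 38.4

From %OS = 100·exp(−πζ/√(1−ζ²)) = 9.4%, ζ = −ln(0.094)/√(π²+ln²(0.094)) = 0.6013.
Characteristic equation s² + 8.5s + 1.3K_p = 0 gives ζ = 8.5/(2√(1.3K_p)).
Setting ζ = 0.6013: √(1.3K_p) = 8.5/(2·0.6013) = 7.067, so K_p = 49.95/1.3 = 38.4.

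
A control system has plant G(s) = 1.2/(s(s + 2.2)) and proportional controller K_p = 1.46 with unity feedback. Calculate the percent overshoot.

From 1 + K_pG(s) = 0: s² + 2.2s + 1.752 = 0 ⇒ ω_n = 1.324, ζ = 0.831.
%OS = 100·exp(−πζ/√(1−ζ²)) = 100·exp(−π·0.831/√0.3094) = 0.915%.

0.915%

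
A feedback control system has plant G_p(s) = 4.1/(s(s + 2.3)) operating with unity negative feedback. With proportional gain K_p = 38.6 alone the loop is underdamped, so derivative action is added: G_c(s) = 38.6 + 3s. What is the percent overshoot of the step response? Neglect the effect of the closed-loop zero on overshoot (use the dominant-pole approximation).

10.7%

Forward path: (38.6 + 3s)·4.1/(s(s+2.3)). The closed-loop characteristic equation is s² + (2.3 + 4.1·3)s + 4.1·38.6 = 0.
That is s² + 14.6s + 158.3 = 0, so ω_n = 12.58 rad/s and ζ = 14.6/(2·12.58) = 0.5803.
%OS = 100·exp(−πζ/√(1−ζ²)) = 10.7%.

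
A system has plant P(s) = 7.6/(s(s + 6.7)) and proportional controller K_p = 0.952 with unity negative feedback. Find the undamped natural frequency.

The closed-loop denominator is s(s+6.7) + 0.952·7.6 = s² + 6.7s + 7.235.
So ω_n² = 7.235 ⇒ ω_n = 2.69 rad/s, and ζ = 6.7/(2ω_n) = 1.25.

ω_n = 2.69 rad/s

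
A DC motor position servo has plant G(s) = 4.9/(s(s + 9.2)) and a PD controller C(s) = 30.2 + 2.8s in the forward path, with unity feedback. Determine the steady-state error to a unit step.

0

The open loop C(s)G(s) has a pole at the origin (type 1), so the static position error constant is infinite and e_ss = 1/(1+∞) = 0.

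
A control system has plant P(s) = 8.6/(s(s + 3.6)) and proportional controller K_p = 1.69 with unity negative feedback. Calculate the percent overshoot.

From 1 + K_pP(s) = 0: s² + 3.6s + 14.53 = 0 ⇒ ω_n = 3.812, ζ = 0.4721.
%OS = 100·exp(−πζ/√(1−ζ²)) = 100·exp(−π·0.4721/√0.7771) = 18.6%.

18.6%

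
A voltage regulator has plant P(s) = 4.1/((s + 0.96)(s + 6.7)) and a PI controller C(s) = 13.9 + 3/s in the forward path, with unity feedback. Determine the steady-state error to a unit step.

The open loop C(s)P(s) has a pole at the origin (type 1), so the static position error constant is infinite and e_ss = 1/(1+∞) = 0.

0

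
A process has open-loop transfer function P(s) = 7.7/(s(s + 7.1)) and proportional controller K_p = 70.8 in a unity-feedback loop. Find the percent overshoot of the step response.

The closed-loop denominator s² + 7.1s + 545.2 gives ω_n = √545.2 = 23.35 and ζ = 7.1/(2ω_n) = 0.152.
%OS = 100·exp(−πζ/√(1−ζ²)) = 100·exp(−π·0.152/√0.9769) = 61.7%.

61.7%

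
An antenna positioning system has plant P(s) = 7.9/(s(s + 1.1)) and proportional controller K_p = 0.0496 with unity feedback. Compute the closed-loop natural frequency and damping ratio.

ω_n = 0.626 rad/s, ζ = 0.879

The closed-loop denominator is s(s+1.1) + 0.0496·7.9 = s² + 1.1s + 0.3918.
So ω_n² = 0.3918 ⇒ ω_n = 0.626 rad/s, and ζ = 1.1/(2ω_n) = 0.879.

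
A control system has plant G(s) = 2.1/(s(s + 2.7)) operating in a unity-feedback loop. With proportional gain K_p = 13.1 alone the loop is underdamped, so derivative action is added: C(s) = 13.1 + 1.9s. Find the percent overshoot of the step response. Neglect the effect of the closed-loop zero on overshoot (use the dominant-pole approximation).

7.42%

Forward path: (13.1 + 1.9s)·2.1/(s(s+2.7)). The closed-loop characteristic equation is s² + (2.7 + 2.1·1.9)s + 2.1·13.1 = 0.
That is s² + 6.69s + 27.51 = 0, so ω_n = 5.245 rad/s and ζ = 6.69/(2·5.245) = 0.6378.
%OS = 100·exp(−πζ/√(1−ζ²)) = 7.42%.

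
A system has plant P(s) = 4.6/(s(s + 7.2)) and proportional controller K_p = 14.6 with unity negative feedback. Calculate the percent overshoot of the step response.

Closed-loop characteristic equation: s² + 7.2s + 67.16 = 0, so ω_n = 8.195 rad/s and ζ = 7.2/(2·8.195) = 0.4393.
%OS = 100·exp(−πζ/√(1−ζ²)) = 100·exp(−π·0.4393/√0.807) = 21.5%.

21.5%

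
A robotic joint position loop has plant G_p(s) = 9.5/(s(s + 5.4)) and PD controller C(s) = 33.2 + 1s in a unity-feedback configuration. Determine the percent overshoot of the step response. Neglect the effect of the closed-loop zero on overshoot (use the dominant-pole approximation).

23.4%

Forward path: (33.2 + 1s)·9.5/(s(s+5.4)). The closed-loop characteristic equation is s² + (5.4 + 9.5·1)s + 9.5·33.2 = 0.
That is s² + 14.9s + 315.4 = 0, so ω_n = 17.76 rad/s and ζ = 14.9/(2·17.76) = 0.4195.
%OS = 100·exp(−πζ/√(1−ζ²)) = 23.4%.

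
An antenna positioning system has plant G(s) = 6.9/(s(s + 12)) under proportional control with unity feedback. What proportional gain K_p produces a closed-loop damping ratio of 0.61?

Closed-loop characteristic equation: s² + 12s + K_p·6.9 = 0.
So ω_n = √(6.9K_p) and 2ζω_n = 12, giving ζ = 12/(2√(6.9K_p)).
Setting ζ = 0.61: √(6.9K_p) = 12/(2·0.61) = 9.836, so K_p = 96.75/6.9 = 14.

K_p = 14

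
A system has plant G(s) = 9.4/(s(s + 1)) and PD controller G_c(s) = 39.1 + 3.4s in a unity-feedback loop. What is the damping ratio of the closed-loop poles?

Forward path: (39.1 + 3.4s)·9.4/(s(s+1)). The closed-loop characteristic equation is s² + (1 + 9.4·3.4)s + 9.4·39.1 = 0.
That is s² + 32.96s + 367.5 = 0, so ω_n = 19.17 rad/s and ζ = 32.96/(2·19.17) = 0.8596.

ζ = 0.86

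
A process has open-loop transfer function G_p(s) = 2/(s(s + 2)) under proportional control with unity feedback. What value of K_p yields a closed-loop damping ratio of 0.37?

K_p = 3.65

Closed-loop characteristic equation: s² + 2s + K_p·2 = 0.
So ω_n = √(2K_p) and 2ζω_n = 2, giving ζ = 2/(2√(2K_p)).
Setting ζ = 0.37: √(2K_p) = 2/(2·0.37) = 2.703, so K_p = 7.305/2 = 3.65.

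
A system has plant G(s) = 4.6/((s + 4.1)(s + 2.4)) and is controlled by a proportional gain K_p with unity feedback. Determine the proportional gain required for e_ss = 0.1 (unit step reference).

The loop is type 0, so e_ss(step) = 1/(1 + K_pos) with K_pos = K_p·G(0).
G(0) = 0.4675. Require 1/(1 + K_p·0.4675) = 0.1, so 1 + 0.4675·K_p = 10.
K_p = (10 − 1)/0.4675 = 19.3.

K_p = 19.3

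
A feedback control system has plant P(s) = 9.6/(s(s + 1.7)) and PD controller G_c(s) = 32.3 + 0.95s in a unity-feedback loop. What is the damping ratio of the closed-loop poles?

ζ = 0.307

Forward path: (32.3 + 0.95s)·9.6/(s(s+1.7)). The closed-loop characteristic equation is s² + (1.7 + 9.6·0.95)s + 9.6·32.3 = 0.
That is s² + 10.82s + 310.1 = 0, so ω_n = 17.61 rad/s and ζ = 10.82/(2·17.61) = 0.3072.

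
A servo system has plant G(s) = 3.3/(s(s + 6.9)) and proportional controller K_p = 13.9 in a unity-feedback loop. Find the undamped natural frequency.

1 + K_p·G(s) = 0 gives s² + 6.9s + 45.87 = 0.
Matching s² + 2ζω_n s + ω_n²: ω_n = √45.87 = 6.773 rad/s and 2ζω_n = 6.9, so ζ = 6.9/(2·6.773) = 0.509.

ω_n = 6.77 rad/s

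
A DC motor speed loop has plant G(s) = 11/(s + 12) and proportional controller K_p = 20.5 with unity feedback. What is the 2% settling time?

T_s ≈ 0.0168 s

Closed-loop transfer function: T(s) = K_p·G(s)/(1 + K_p·G(s)) = 225.5/(s + 12 + 225.5) = 225.5/(s + 237.5).
Time constant τ = 1/237.5 = 0.004211 s, so the 2% settling time is about 4τ = 0.0168 s.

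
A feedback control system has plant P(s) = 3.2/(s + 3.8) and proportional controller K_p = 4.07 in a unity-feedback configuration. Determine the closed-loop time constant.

Closed-loop transfer function: T(s) = K_p·P(s)/(1 + K_p·P(s)) = 13.02/(s + 3.8 + 13.02) = 13.02/(s + 16.82).
Time constant τ = 1/16.82 = 0.0594 s.

τ = 0.0594 s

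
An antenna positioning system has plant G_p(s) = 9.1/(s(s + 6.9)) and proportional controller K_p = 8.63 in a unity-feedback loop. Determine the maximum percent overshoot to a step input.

Closed-loop characteristic equation: s² + 6.9s + 78.53 = 0, so ω_n = 8.862 rad/s and ζ = 6.9/(2·8.862) = 0.3893.
%OS = 100·exp(−πζ/√(1−ζ²)) = 100·exp(−π·0.3893/√0.8484) = 26.5%.

26.5%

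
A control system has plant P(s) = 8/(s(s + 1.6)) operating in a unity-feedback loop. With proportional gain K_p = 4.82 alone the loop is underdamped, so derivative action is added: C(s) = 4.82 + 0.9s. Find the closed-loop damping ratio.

Forward path: (4.82 + 0.9s)·8/(s(s+1.6)). The closed-loop characteristic equation is s² + (1.6 + 8·0.9)s + 8·4.82 = 0.
That is s² + 8.8s + 38.56 = 0, so ω_n = 6.21 rad/s and ζ = 8.8/(2·6.21) = 0.7086.

ζ = 0.709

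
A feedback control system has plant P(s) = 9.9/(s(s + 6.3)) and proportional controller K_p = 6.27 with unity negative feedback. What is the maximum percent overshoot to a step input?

Closed-loop characteristic equation: s² + 6.3s + 62.07 = 0, so ω_n = 7.879 rad/s and ζ = 6.3/(2·7.879) = 0.3998.
%OS = 100·exp(−πζ/√(1−ζ²)) = 100·exp(−π·0.3998/√0.8401) = 25.4%.

25.4%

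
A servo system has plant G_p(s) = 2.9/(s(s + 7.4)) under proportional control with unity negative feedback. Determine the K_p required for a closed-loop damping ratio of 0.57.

K_p = 14.5

Closed-loop characteristic equation: s² + 7.4s + K_p·2.9 = 0.
So ω_n = √(2.9K_p) and 2ζω_n = 7.4, giving ζ = 7.4/(2√(2.9K_p)).
Setting ζ = 0.57: √(2.9K_p) = 7.4/(2·0.57) = 6.491, so K_p = 42.14/2.9 = 14.5.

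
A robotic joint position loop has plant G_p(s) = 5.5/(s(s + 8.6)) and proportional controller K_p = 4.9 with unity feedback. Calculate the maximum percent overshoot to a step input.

Closed-loop characteristic equation: s² + 8.6s + 26.95 = 0, so ω_n = 5.191 rad/s and ζ = 8.6/(2·5.191) = 0.8283.
%OS = 100·exp(−πζ/√(1−ζ²)) = 100·exp(−π·0.8283/√0.3139) = 0.961%.

0.961%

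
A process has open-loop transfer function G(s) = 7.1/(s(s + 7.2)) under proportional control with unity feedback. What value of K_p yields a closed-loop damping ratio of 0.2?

Closed-loop characteristic equation: s² + 7.2s + K_p·7.1 = 0.
So ω_n = √(7.1K_p) and 2ζω_n = 7.2, giving ζ = 7.2/(2√(7.1K_p)).
Setting ζ = 0.2: √(7.1K_p) = 7.2/(2·0.2) = 18, so K_p = 324/7.1 = 45.6.

K_p = 45.6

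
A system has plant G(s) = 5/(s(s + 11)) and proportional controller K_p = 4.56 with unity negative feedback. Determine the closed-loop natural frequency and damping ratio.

1 + K_p·G(s) = 0 gives s² + 11s + 22.8 = 0.
So ω_n² = 22.8 ⇒ ω_n = 4.775 rad/s, and ζ = 11/(2ω_n) = 1.15.

ω_n = 4.77 rad/s, ζ = 1.15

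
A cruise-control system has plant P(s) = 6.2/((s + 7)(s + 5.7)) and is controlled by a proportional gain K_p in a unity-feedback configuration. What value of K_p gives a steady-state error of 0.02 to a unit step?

Steady-state error for a unit step on this type-0 loop is 1/(1 + K_p·P(0)).
P(0) = 0.1554. Require 1/(1 + K_p·0.1554) = 0.02, so 1 + 0.1554·K_p = 50.
K_p = (50 − 1)/0.1554 = 315.

K_p = 315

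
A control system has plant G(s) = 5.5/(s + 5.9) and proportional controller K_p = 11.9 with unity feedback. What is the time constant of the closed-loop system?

Closed-loop transfer function: T(s) = K_p·G(s)/(1 + K_p·G(s)) = 65.45/(s + 5.9 + 65.45) = 65.45/(s + 71.35).
Time constant τ = 1/71.35 = 0.014 s.

τ = 0.014 s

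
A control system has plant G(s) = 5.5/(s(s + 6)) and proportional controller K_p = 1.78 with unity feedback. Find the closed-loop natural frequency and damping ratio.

With unity feedback the closed-loop characteristic equation is s² + 6s + 1.78·5.5 = s² + 6s + 9.79 = 0.
So ω_n² = 9.79 ⇒ ω_n = 3.129 rad/s, and ζ = 6/(2ω_n) = 0.959.

ω_n = 3.13 rad/s, ζ = 0.959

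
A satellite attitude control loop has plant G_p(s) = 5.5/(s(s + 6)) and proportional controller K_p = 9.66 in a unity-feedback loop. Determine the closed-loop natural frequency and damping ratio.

ω_n = 7.29 rad/s, ζ = 0.412

The closed-loop denominator is s(s+6) + 9.66·5.5 = s² + 6s + 53.13.
So ω_n² = 53.13 ⇒ ω_n = 7.289 rad/s, and ζ = 6/(2ω_n) = 0.412.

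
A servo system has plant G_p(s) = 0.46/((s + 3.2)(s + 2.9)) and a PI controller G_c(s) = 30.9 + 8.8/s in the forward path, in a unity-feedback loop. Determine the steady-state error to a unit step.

The open loop G_c(s)G_p(s) has a pole at the origin (type 1), so the static position error constant is infinite and e_ss = 1/(1+∞) = 0.

0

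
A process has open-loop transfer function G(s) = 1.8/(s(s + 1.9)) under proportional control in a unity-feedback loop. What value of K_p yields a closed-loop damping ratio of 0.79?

K_p = 0.803

Closed-loop characteristic equation: s² + 1.9s + K_p·1.8 = 0.
So ω_n = √(1.8K_p) and 2ζω_n = 1.9, giving ζ = 1.9/(2√(1.8K_p)).
Setting ζ = 0.79: √(1.8K_p) = 1.9/(2·0.79) = 1.203, so K_p = 1.446/1.8 = 0.803.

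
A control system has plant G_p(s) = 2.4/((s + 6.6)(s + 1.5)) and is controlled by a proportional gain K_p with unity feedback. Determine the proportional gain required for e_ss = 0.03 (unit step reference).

Steady-state error for a unit step on this type-0 loop is 1/(1 + K_p·G_p(0)).
G_p(0) = 0.2424. Require 1/(1 + K_p·0.2424) = 0.03, so 1 + 0.2424·K_p = 33.33.
K_p = (33.33 − 1)/0.2424 = 133.

K_p = 133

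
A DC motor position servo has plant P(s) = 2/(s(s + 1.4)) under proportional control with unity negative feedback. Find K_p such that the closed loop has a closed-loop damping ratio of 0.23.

K_p = 4.63

Closed-loop characteristic equation: s² + 1.4s + K_p·2 = 0.
So ω_n = √(2K_p) and 2ζω_n = 1.4, giving ζ = 1.4/(2√(2K_p)).
Setting ζ = 0.23: √(2K_p) = 1.4/(2·0.23) = 3.043, so K_p = 9.263/2 = 4.63.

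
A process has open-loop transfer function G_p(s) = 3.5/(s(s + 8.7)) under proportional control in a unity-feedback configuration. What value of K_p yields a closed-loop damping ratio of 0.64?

Closed-loop characteristic equation: s² + 8.7s + K_p·3.5 = 0.
So ω_n = √(3.5K_p) and 2ζω_n = 8.7, giving ζ = 8.7/(2√(3.5K_p)).
Setting ζ = 0.64: √(3.5K_p) = 8.7/(2·0.64) = 6.797, so K_p = 46.2/3.5 = 13.2.

K_p = 13.2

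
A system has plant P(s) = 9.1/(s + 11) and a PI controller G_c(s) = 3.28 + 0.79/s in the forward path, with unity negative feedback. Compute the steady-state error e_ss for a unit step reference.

0

The open loop G_c(s)P(s) has a pole at the origin (type 1), so the static position error constant is infinite and e_ss = 1/(1+∞) = 0.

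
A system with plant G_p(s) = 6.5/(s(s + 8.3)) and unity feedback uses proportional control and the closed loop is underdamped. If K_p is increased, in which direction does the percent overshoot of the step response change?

increase

ζ = 8.3/(2√(6.5K_p)) decreases as K_p grows; lower damping means more overshoot.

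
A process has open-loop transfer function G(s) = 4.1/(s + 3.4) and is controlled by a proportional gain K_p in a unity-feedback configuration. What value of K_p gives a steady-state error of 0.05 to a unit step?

K_p = 15.8

For a type-0 loop with proportional control, e_ss = 1/(1 + K_p·G(0)).
G(0) = 1.206. Require 1/(1 + K_p·1.206) = 0.05, so 1 + 1.206·K_p = 20.
K_p = (20 − 1)/1.206 = 15.8.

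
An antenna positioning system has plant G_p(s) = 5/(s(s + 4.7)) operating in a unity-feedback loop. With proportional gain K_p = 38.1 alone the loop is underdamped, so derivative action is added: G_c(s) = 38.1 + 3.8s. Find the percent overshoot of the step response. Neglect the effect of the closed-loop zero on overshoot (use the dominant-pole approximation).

Forward path: (38.1 + 3.8s)·5/(s(s+4.7)). The closed-loop characteristic equation is s² + (4.7 + 5·3.8)s + 5·38.1 = 0.
That is s² + 23.7s + 190.5 = 0, so ω_n = 13.8 rad/s and ζ = 23.7/(2·13.8) = 0.8586.
%OS = 100·exp(−πζ/√(1−ζ²)) = 0.519%.

0.519%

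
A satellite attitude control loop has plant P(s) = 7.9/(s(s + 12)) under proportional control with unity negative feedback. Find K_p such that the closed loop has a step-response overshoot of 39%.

K_p = 55.3

From %OS = 100·exp(−πζ/√(1−ζ²)) = 39%, ζ = −ln(0.39)/√(π²+ln²(0.39)) = 0.2871.
Characteristic equation s² + 12s + 7.9K_p = 0 gives ζ = 12/(2√(7.9K_p)).
Setting ζ = 0.2871: √(7.9K_p) = 12/(2·0.2871) = 20.9, so K_p = 436.7/7.9 = 55.3.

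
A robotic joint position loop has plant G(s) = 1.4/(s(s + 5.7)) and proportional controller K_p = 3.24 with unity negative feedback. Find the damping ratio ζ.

The closed-loop denominator is s(s+5.7) + 3.24·1.4 = s² + 5.7s + 4.536.
So ω_n² = 4.536 ⇒ ω_n = 2.13 rad/s, and ζ = 5.7/(2ω_n) = 1.34.

ζ = 1.34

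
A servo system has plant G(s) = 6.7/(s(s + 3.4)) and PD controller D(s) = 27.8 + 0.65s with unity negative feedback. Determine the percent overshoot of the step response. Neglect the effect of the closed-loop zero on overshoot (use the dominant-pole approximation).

Forward path: (27.8 + 0.65s)·6.7/(s(s+3.4)). The closed-loop characteristic equation is s² + (3.4 + 6.7·0.65)s + 6.7·27.8 = 0.
That is s² + 7.755s + 186.3 = 0, so ω_n = 13.65 rad/s and ζ = 7.755/(2·13.65) = 0.2841.
%OS = 100·exp(−πζ/√(1−ζ²)) = 39.4%.

39.4%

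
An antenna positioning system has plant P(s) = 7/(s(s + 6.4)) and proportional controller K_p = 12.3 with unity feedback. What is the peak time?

T_p = 0.361 s

Closed-loop characteristic equation: s² + 6.4s + 86.1 = 0, so ω_n = 9.279 rad/s and ζ = 6.4/(2·9.279) = 0.3449.
Damped frequency ω_d = ω_n√(1−ζ²) = 8.71 rad/s, so peak time T_p = π/ω_d = 0.361 s.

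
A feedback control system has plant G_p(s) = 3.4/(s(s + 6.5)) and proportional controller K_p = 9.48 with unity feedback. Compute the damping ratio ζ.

The closed-loop denominator is s(s+6.5) + 9.48·3.4 = s² + 6.5s + 32.23.
Matching s² + 2ζω_n s + ω_n²: ω_n = √32.23 = 5.677 rad/s and 2ζω_n = 6.5, so ζ = 6.5/(2·5.677) = 0.572.

ζ = 0.572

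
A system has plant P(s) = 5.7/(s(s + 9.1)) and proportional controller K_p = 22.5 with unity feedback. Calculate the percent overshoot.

The closed-loop denominator s² + 9.1s + 128.2 gives ω_n = √128.2 = 11.32 and ζ = 9.1/(2ω_n) = 0.4018.
%OS = 100·exp(−πζ/√(1−ζ²)) = 100·exp(−π·0.4018/√0.8386) = 25.2%.

25.2%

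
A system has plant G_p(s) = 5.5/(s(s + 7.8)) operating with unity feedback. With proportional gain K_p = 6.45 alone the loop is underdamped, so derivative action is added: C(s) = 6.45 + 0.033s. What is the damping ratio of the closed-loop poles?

Forward path: (6.45 + 0.033s)·5.5/(s(s+7.8)). The closed-loop characteristic equation is s² + (7.8 + 5.5·0.033)s + 5.5·6.45 = 0.
That is s² + 7.981s + 35.48 = 0, so ω_n = 5.956 rad/s and ζ = 7.981/(2·5.956) = 0.67.

ζ = 0.67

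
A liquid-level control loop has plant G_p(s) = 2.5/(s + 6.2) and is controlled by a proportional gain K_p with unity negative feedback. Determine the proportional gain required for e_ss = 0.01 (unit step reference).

K_p = 246

The loop is type 0, so e_ss(step) = 1/(1 + K_pos) with K_pos = K_p·G_p(0).
G_p(0) = 0.4032. Require 1/(1 + K_p·0.4032) = 0.01, so 1 + 0.4032·K_p = 100.
K_p = (100 − 1)/0.4032 = 246.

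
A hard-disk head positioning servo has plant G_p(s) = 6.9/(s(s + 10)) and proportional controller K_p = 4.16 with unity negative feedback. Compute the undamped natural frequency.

ω_n = 5.36 rad/s

1 + K_p·G_p(s) = 0 gives s² + 10s + 28.7 = 0.
So ω_n² = 28.7 ⇒ ω_n = 5.358 rad/s, and ζ = 10/(2ω_n) = 0.933.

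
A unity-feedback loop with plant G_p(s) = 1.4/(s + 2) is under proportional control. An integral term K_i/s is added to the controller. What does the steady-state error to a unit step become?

0

The integrator makes K_pos = lim_{s→0} C(s)G(s) infinite, so e_ss = 1/(1+K_pos) = 0.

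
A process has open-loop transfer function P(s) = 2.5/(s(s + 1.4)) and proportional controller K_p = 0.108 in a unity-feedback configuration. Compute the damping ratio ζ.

With unity feedback the closed-loop characteristic equation is s² + 1.4s + 0.108·2.5 = s² + 1.4s + 0.27 = 0.
Matching s² + 2ζω_n s + ω_n²: ω_n = √0.27 = 0.5196 rad/s and 2ζω_n = 1.4, so ζ = 1.4/(2·0.5196) = 1.35.

ζ = 1.35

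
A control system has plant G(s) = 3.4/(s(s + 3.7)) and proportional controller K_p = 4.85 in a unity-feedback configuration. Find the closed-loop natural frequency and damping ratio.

The closed-loop denominator is s(s+3.7) + 4.85·3.4 = s² + 3.7s + 16.49.
Matching s² + 2ζω_n s + ω_n²: ω_n = √16.49 = 4.061 rad/s and 2ζω_n = 3.7, so ζ = 3.7/(2·4.061) = 0.456.

ω_n = 4.06 rad/s, ζ = 0.456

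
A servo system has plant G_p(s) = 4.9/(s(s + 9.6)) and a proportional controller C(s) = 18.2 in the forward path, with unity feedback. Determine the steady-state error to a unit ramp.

The loop has one pole at the origin (type 1). Velocity error constant K_v = lim_{s→0} s·C(s)G_p(s) = 18.2·4.9/9.6 = 9.29.
Steady-state error to a unit ramp: e_ss = 1/K_v = 0.108.

0.108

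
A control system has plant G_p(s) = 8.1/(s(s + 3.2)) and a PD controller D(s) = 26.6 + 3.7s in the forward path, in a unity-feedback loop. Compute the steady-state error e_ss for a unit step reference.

The open loop D(s)G_p(s) has a pole at the origin (type 1), so the static position error constant is infinite and e_ss = 1/(1+∞) = 0.

0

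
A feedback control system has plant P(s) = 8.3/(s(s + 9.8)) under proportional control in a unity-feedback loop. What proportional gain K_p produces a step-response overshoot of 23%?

From %OS = 100·exp(−πζ/√(1−ζ²)) = 23%, ζ = −ln(0.23)/√(π²+ln²(0.23)) = 0.4237.
Characteristic equation s² + 9.8s + 8.3K_p = 0 gives ζ = 9.8/(2√(8.3K_p)).
Setting ζ = 0.4237: √(8.3K_p) = 9.8/(2·0.4237) = 11.56, so K_p = 133.7/8.3 = 16.1.

K_p = 16.1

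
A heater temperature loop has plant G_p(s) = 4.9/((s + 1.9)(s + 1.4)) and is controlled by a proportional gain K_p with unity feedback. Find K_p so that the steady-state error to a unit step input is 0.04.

For a type-0 loop with proportional control, e_ss = 1/(1 + K_p·G_p(0)).
G_p(0) = 1.842. Require 1/(1 + K_p·1.842) = 0.04, so 1 + 1.842·K_p = 25.
K_p = (25 − 1)/1.842 = 13.

K_p = 13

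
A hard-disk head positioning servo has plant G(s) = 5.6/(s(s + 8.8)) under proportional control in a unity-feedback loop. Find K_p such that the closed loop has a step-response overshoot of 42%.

K_p = 48.8

From %OS = 100·exp(−πζ/√(1−ζ²)) = 42%, ζ = −ln(0.42)/√(π²+ln²(0.42)) = 0.2662.
Characteristic equation s² + 8.8s + 5.6K_p = 0 gives ζ = 8.8/(2√(5.6K_p)).
Setting ζ = 0.2662: √(5.6K_p) = 8.8/(2·0.2662) = 16.53, so K_p = 273.3/5.6 = 48.8.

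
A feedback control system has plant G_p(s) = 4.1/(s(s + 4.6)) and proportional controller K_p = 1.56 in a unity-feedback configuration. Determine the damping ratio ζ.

The closed-loop denominator is s(s+4.6) + 1.56·4.1 = s² + 4.6s + 6.396.
Matching s² + 2ζω_n s + ω_n²: ω_n = √6.396 = 2.529 rad/s and 2ζω_n = 4.6, so ζ = 4.6/(2·2.529) = 0.909.

ζ = 0.909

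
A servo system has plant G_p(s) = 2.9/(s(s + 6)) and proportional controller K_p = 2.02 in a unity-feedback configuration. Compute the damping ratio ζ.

ζ = 1.24

With unity feedback the closed-loop characteristic equation is s² + 6s + 2.02·2.9 = s² + 6s + 5.858 = 0.
So ω_n² = 5.858 ⇒ ω_n = 2.42 rad/s, and ζ = 6/(2ω_n) = 1.24.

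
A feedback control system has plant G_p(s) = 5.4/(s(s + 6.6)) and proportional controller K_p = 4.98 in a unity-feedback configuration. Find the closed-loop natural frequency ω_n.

ω_n = 5.19 rad/s

With unity feedback the closed-loop characteristic equation is s² + 6.6s + 4.98·5.4 = s² + 6.6s + 26.89 = 0.
So ω_n² = 26.89 ⇒ ω_n = 5.186 rad/s, and ζ = 6.6/(2ω_n) = 0.636.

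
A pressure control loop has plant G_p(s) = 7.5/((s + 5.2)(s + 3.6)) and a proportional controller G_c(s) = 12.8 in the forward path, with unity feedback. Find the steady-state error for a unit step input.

The loop is type 0. Static position error constant K_pos = G_c(0)·G_p(0) = 12.8·0.4006 = 5.128.
Steady-state error to a unit step: e_ss = 1/(1+K_pos) = 1/6.128 = 0.163.

0.163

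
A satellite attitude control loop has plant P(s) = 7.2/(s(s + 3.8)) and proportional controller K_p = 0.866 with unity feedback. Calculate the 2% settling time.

The closed-loop denominator s² + 3.8s + 6.235 gives ω_n = √6.235 = 2.497 and ζ = 3.8/(2ω_n) = 0.7609.
2% settling time T_s ≈ 4/(ζω_n) = 4/1.9 = 2.11 s.

T_s ≈ 2.11 s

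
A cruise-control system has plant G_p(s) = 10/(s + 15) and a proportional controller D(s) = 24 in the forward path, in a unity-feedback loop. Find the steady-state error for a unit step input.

0.0588

The loop is type 0. Static position error constant K_pos = D(0)·G_p(0) = 24·0.6667 = 16.
Steady-state error to a unit step: e_ss = 1/(1+K_pos) = 1/17 = 0.0588.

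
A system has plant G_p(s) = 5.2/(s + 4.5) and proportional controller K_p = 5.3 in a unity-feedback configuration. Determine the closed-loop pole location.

Closed-loop transfer function: T(s) = K_p·G_p(s)/(1 + K_p·G_p(s)) = 27.56/(s + 4.5 + 27.56) = 27.56/(s + 32.06).
The closed-loop pole is at s = −32.06.

s = -32.06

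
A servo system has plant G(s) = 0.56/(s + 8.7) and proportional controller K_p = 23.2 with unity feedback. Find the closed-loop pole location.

Closed-loop transfer function: T(s) = K_p·G(s)/(1 + K_p·G(s)) = 12.99/(s + 8.7 + 12.99) = 12.99/(s + 21.69).
The closed-loop pole is at s = −21.69.

s = -21.69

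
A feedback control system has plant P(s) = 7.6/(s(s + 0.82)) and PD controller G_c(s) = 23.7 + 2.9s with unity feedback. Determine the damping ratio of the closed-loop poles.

Forward path: (23.7 + 2.9s)·7.6/(s(s+0.82)). The closed-loop characteristic equation is s² + (0.82 + 7.6·2.9)s + 7.6·23.7 = 0.
That is s² + 22.86s + 180.1 = 0, so ω_n = 13.42 rad/s and ζ = 22.86/(2·13.42) = 0.8517.

ζ = 0.852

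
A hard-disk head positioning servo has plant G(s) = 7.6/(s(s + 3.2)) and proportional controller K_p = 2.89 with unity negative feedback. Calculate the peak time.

Closed-loop characteristic equation: s² + 3.2s + 21.96 = 0, so ω_n = 4.687 rad/s and ζ = 3.2/(2·4.687) = 0.3414.
Damped frequency ω_d = ω_n√(1−ζ²) = 4.405 rad/s, so peak time T_p = π/ω_d = 0.713 s.

T_p = 0.713 s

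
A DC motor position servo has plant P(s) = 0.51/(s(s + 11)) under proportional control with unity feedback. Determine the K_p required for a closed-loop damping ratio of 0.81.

K_p = 90.4

Closed-loop characteristic equation: s² + 11s + K_p·0.51 = 0.
So ω_n = √(0.51K_p) and 2ζω_n = 11, giving ζ = 11/(2√(0.51K_p)).
Setting ζ = 0.81: √(0.51K_p) = 11/(2·0.81) = 6.79, so K_p = 46.11/0.51 = 90.4.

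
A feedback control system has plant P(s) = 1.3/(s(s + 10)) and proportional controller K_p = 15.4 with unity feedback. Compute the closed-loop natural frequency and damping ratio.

The closed-loop denominator is s(s+10) + 15.4·1.3 = s² + 10s + 20.02.
Matching s² + 2ζω_n s + ω_n²: ω_n = √20.02 = 4.474 rad/s and 2ζω_n = 10, so ζ = 10/(2·4.474) = 1.12.

ω_n = 4.47 rad/s, ζ = 1.12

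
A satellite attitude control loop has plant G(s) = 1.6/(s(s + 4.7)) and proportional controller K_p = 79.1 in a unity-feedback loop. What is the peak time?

Closed-loop characteristic equation: s² + 4.7s + 126.6 = 0, so ω_n = 11.25 rad/s and ζ = 4.7/(2·11.25) = 0.2089.
Damped frequency ω_d = ω_n√(1−ζ²) = 11 rad/s, so peak time T_p = π/ω_d = 0.286 s.

T_p = 0.286 s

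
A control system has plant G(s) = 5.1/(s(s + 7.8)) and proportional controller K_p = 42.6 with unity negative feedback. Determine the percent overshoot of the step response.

Closed-loop characteristic equation: s² + 7.8s + 217.3 = 0, so ω_n = 14.74 rad/s and ζ = 7.8/(2·14.74) = 0.2646.
%OS = 100·exp(−πζ/√(1−ζ²)) = 100·exp(−π·0.2646/√0.93) = 42.2%.

42.2%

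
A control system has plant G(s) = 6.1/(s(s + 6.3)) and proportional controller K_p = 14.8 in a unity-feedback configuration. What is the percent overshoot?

From 1 + K_pG(s) = 0: s² + 6.3s + 90.28 = 0 ⇒ ω_n = 9.502, ζ = 0.3315.
%OS = 100·exp(−πζ/√(1−ζ²)) = 100·exp(−π·0.3315/√0.8901) = 33.2%.

33.2%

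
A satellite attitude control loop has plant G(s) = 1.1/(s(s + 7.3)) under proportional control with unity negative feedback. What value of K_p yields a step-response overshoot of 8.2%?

From %OS = 100·exp(−πζ/√(1−ζ²)) = 8.2%, ζ = −ln(0.082)/√(π²+ln²(0.082)) = 0.6228.
Characteristic equation s² + 7.3s + 1.1K_p = 0 gives ζ = 7.3/(2√(1.1K_p)).
Setting ζ = 0.6228: √(1.1K_p) = 7.3/(2·0.6228) = 5.86, so K_p = 34.34/1.1 = 31.2.

K_p = 31.2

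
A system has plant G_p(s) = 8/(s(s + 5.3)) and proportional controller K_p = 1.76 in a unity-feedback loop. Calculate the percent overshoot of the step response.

4.36%

From 1 + K_pG_p(s) = 0: s² + 5.3s + 14.08 = 0 ⇒ ω_n = 3.752, ζ = 0.7062.
%OS = 100·exp(−πζ/√(1−ζ²)) = 100·exp(−π·0.7062/√0.5012) = 4.36%.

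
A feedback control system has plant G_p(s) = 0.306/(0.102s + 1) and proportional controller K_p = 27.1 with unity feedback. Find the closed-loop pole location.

Closed loop: T(s) = K_p·G_p/(1+K_p·G_p) = 8.293/(0.102s + 1 + 8.293), with pole at s = −(1 + 8.293)/0.102 = −91.1.

s = -91.1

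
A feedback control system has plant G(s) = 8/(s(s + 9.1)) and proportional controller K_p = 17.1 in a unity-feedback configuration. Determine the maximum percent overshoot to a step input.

26.5%

The closed-loop denominator s² + 9.1s + 136.8 gives ω_n = √136.8 = 11.7 and ζ = 9.1/(2ω_n) = 0.389.
%OS = 100·exp(−πζ/√(1−ζ²)) = 100·exp(−π·0.389/√0.8487) = 26.5%.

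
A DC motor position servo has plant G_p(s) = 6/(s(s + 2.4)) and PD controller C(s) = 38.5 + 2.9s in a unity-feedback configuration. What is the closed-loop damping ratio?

ζ = 0.651

Forward path: (38.5 + 2.9s)·6/(s(s+2.4)). The closed-loop characteristic equation is s² + (2.4 + 6·2.9)s + 6·38.5 = 0.
That is s² + 19.8s + 231 = 0, so ω_n = 15.2 rad/s and ζ = 19.8/(2·15.2) = 0.6514.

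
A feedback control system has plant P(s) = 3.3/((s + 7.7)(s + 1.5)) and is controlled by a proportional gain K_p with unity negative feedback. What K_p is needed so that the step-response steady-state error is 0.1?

K_p = 31.5

Steady-state error for a unit step on this type-0 loop is 1/(1 + K_p·P(0)).
P(0) = 0.2857. Require 1/(1 + K_p·0.2857) = 0.1, so 1 + 0.2857·K_p = 10.
K_p = (10 − 1)/0.2857 = 31.5.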